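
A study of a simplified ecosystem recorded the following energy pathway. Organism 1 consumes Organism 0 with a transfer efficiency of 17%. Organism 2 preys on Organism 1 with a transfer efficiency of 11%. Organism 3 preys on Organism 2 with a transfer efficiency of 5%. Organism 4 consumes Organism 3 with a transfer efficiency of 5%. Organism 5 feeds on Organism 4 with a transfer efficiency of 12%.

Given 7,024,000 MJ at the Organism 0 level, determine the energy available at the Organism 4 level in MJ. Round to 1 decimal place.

328.4 MJ

Organism 1: 7024000 × 0.17 = 1194080 MJ
Organism 2: 1194080 × 0.11 = 131348.8 MJ
Organism 3: 131348.8 × 0.05 = 6567.44 MJ
Organism 4: 6567.44 × 0.05 = 328.372 MJ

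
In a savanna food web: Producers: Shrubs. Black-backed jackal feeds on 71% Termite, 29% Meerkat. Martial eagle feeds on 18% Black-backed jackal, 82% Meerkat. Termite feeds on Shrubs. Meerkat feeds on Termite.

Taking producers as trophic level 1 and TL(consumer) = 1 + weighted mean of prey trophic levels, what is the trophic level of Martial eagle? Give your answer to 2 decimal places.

4.05

Termite: 1 + 1 = 2
Meerkat: 1 + 2 = 3
Black-backed jackal: 1 + (0.71×2 + 0.29×3) = 3.29
Martial eagle: 1 + (0.18×3.29 + 0.82×3) = 4.0522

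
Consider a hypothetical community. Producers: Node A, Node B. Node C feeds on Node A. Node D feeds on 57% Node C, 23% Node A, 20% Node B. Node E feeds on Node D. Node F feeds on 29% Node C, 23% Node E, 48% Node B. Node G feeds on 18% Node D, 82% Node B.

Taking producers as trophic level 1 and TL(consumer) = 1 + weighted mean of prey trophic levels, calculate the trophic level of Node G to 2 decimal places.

2.28

Node C: 1 + 1 = 2
Node D: 1 + (0.57×2 + 0.23×1 + 0.2×1) = 2.57
Node E: 1 + 2.57 = 3.57
Node F: 1 + (0.29×2 + 0.23×3.57 + 0.48×1) = 2.8811
Node G: 1 + (0.18×2.57 + 0.82×1) = 2.2826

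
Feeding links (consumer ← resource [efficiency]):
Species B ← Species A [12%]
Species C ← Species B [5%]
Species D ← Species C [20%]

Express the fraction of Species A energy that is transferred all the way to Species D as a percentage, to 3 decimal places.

Product of link efficiencies: 0.12 × 0.05 × 0.2 = 0.0012
As a percentage: 0.0012 × 100 = 0.120%

0.120%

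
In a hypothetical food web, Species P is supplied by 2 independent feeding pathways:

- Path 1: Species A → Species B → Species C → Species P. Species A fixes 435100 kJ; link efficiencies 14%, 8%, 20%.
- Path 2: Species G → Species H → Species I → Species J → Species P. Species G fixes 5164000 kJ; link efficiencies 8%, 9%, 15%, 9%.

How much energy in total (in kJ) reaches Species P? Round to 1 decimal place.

Path 1: 435100 × 0.14 × 0.08 × 0.2 = 974.624 kJ
Path 2: 5164000 × 0.08 × 0.09 × 0.15 × 0.09 = 501.9408 kJ
Total at Species P: 974.624 + 501.9408 = 1476.5648 kJ

1476.6 kJ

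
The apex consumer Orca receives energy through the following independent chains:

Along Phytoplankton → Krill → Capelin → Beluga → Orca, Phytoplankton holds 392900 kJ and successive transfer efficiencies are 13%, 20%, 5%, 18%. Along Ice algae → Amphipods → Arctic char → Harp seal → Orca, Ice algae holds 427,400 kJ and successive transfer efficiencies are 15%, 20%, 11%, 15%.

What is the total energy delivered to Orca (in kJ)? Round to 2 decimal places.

Via Phytoplankton: 392900 × 0.13 × 0.2 × 0.05 × 0.18 = 91.9386 kJ
Via Ice algae: 427400 × 0.15 × 0.2 × 0.11 × 0.15 = 211.563 kJ
Total at Orca: 91.9386 + 211.563 = 303.5016 kJ

303.50 kJ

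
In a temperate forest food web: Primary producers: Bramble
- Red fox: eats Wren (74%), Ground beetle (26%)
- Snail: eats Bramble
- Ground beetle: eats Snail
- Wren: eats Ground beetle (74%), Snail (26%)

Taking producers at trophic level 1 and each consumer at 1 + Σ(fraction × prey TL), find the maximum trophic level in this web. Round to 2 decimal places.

Snail: 1 + 1 = 2
Ground beetle: 1 + 2 = 3
Wren: 1 + (0.74×3 + 0.26×2) = 3.74
Red fox: 1 + (0.74×3.74 + 0.26×3) = 4.5476

4.55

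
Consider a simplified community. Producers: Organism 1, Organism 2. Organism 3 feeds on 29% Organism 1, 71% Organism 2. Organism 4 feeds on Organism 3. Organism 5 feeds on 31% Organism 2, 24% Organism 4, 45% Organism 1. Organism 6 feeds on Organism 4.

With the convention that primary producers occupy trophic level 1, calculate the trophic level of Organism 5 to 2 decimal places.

2.48

Organism 3: 1 + (0.29×1 + 0.71×1) = 2
Organism 4: 1 + 2 = 3
Organism 5: 1 + (0.31×1 + 0.24×3 + 0.45×1) = 2.48
Organism 6: 1 + 3 = 4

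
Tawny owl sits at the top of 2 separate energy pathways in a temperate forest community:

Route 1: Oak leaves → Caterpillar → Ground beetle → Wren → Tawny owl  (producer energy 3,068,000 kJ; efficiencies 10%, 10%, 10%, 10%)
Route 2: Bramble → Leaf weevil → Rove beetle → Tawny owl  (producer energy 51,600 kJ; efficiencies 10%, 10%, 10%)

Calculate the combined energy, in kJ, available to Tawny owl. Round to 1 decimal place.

358.4 kJ

Route 1: 3068000 × 0.1 × 0.1 × 0.1 × 0.1 = 306.8 kJ
Route 2: 51600 × 0.1 × 0.1 × 0.1 = 51.6 kJ
Total at Tawny owl: 306.8 + 51.6 = 358.4 kJ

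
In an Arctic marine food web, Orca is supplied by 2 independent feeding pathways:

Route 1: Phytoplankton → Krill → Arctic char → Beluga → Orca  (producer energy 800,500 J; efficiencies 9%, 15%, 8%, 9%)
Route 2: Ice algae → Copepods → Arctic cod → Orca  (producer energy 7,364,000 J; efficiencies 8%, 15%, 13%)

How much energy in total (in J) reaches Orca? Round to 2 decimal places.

11565.65 J

Route 1: 800500 × 0.09 × 0.15 × 0.08 × 0.09 = 77.8086 J
Route 2: 7364000 × 0.08 × 0.15 × 0.13 = 11487.84 J
Total at Orca: 77.8086 + 11487.84 = 11565.6486 J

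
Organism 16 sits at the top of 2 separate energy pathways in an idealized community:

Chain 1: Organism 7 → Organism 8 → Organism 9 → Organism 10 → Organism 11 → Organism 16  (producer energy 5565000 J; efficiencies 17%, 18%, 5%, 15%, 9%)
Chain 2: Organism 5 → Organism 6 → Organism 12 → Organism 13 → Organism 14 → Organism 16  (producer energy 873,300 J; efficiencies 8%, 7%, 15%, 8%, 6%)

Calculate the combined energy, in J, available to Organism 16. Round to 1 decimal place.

118.5 J

Chain 1: 5565000 × 0.17 × 0.18 × 0.05 × 0.15 × 0.09 = 114.945075 J
Chain 2: 873300 × 0.08 × 0.07 × 0.15 × 0.08 × 0.06 = 3.5211456 J
Total at Organism 16: 114.945075 + 3.5211456 = 118.4662206 J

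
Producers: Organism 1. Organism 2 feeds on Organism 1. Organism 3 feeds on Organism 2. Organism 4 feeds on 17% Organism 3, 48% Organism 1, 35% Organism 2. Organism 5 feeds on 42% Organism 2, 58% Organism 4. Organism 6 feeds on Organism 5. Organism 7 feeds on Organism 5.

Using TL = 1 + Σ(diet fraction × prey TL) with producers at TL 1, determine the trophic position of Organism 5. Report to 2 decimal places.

Organism 2: 1 + 1 = 2
Organism 3: 1 + 2 = 3
Organism 4: 1 + (0.17×3 + 0.48×1 + 0.35×2) = 2.69
Organism 5: 1 + (0.42×2 + 0.58×2.69) = 3.4002
Organism 6: 1 + 3.4002 = 4.4002
Organism 7: 1 + 3.4002 = 4.4002

3.40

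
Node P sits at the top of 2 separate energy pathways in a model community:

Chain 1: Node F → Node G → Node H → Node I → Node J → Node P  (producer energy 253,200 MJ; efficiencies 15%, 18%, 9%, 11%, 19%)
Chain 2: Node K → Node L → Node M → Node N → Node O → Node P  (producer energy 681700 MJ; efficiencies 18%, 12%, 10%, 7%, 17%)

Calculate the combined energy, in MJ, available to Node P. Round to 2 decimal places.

Chain 1: 253200 × 0.15 × 0.18 × 0.09 × 0.11 × 0.19 = 12.8592684 MJ
Chain 2: 681700 × 0.18 × 0.12 × 0.1 × 0.07 × 0.17 = 17.5224168 MJ
Total at Node P: 12.8592684 + 17.5224168 = 30.3816852 MJ

30.38 MJ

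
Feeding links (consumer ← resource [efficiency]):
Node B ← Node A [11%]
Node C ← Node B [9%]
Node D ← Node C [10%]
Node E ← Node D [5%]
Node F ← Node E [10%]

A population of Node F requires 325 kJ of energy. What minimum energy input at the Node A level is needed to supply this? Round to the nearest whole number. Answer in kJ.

65656566 kJ

Cumulative transfer efficiency: 0.11 × 0.09 × 0.1 × 0.05 × 0.1 = 0.00000495
Node A energy = 325 / 0.00000495 = 65656566 kJ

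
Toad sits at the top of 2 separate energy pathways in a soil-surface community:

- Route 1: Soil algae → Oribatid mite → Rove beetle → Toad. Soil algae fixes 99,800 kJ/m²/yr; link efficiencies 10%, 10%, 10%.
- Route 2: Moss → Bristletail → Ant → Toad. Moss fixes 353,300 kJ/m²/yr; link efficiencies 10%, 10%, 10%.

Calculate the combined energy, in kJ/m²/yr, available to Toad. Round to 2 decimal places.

453.10 kJ/m²/yr

Route 1: 99800 × 0.1 × 0.1 × 0.1 = 99.8 kJ/m²/yr
Route 2: 353300 × 0.1 × 0.1 × 0.1 = 353.3 kJ/m²/yr
Total at Toad: 99.8 + 353.3 = 453.1 kJ/m²/yr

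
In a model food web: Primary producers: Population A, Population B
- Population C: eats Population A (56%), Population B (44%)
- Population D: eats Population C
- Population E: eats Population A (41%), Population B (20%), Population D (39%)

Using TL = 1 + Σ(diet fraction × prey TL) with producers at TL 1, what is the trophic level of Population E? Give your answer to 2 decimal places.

Population C: 1 + (0.56×1 + 0.44×1) = 2
Population D: 1 + 2 = 3
Population E: 1 + (0.41×1 + 0.2×1 + 0.39×3) = 2.78

2.78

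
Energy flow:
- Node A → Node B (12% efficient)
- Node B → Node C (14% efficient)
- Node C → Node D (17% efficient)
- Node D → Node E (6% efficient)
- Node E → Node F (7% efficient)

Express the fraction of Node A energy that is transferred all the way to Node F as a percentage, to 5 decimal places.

0.00120%

Product of link efficiencies: 0.12 × 0.14 × 0.17 × 0.06 × 0.07 = 0.0000119952
As a percentage: 0.0000119952 × 100 = 0.00120%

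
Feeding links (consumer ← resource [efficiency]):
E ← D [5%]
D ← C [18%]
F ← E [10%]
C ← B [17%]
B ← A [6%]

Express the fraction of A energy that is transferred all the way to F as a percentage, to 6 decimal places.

Product of link efficiencies: 0.06 × 0.17 × 0.18 × 0.05 × 0.1 = 0.00000918
As a percentage: 0.00000918 × 100 = 0.000918%

0.000918%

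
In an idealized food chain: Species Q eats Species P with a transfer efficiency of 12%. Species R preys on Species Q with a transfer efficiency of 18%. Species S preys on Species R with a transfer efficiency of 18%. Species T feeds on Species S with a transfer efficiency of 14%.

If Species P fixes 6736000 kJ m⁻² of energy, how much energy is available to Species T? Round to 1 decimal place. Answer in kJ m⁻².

3666.5 kJ m⁻²

Species Q: 6736000 × 0.12 = 808320 kJ m⁻²
Species R: 808320 × 0.18 = 145497.6 kJ m⁻²
Species S: 145497.6 × 0.18 = 26189.568 kJ m⁻²
Species T: 26189.568 × 0.14 = 3666.53952 kJ m⁻²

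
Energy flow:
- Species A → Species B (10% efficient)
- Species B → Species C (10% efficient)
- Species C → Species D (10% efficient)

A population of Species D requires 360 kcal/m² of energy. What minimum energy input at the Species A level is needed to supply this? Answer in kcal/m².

360000 kcal/m²

Cumulative transfer efficiency: 0.1 × 0.1 × 0.1 = 0.001
Species A energy = 360 / 0.001 = 360000 kcal/m²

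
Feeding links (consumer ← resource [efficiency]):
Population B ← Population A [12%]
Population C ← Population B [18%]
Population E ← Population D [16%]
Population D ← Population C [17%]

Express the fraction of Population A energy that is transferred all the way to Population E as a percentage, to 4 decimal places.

Product of link efficiencies: 0.12 × 0.18 × 0.17 × 0.16 = 0.00058752
As a percentage: 0.00058752 × 100 = 0.0588%

0.0588%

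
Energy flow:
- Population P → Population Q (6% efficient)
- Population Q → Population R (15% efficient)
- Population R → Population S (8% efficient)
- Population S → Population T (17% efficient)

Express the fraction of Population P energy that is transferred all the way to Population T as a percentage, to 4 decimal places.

0.0122%

Product of link efficiencies: 0.06 × 0.15 × 0.08 × 0.17 = 0.0001224
As a percentage: 0.0001224 × 100 = 0.0122%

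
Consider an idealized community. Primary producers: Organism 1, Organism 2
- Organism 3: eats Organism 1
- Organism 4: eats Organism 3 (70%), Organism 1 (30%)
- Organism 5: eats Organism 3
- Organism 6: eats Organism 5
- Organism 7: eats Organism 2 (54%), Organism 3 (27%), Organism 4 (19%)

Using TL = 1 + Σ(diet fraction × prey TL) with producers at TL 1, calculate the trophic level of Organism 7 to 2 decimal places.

2.59

Organism 3: 1 + 1 = 2
Organism 4: 1 + (0.7×2 + 0.3×1) = 2.7
Organism 5: 1 + 2 = 3
Organism 6: 1 + 3 = 4
Organism 7: 1 + (0.54×1 + 0.27×2 + 0.19×2.7) = 2.593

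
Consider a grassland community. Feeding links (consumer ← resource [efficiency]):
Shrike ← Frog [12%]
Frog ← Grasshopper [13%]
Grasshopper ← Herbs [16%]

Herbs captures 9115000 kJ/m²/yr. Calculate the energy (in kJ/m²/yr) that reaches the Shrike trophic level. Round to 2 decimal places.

Grasshopper: 9115000 × 0.16 = 1458400 kJ/m²/yr
Frog: 1458400 × 0.13 = 189592 kJ/m²/yr
Shrike: 189592 × 0.12 = 22751.04 kJ/m²/yr

22751.04 kJ/m²/yr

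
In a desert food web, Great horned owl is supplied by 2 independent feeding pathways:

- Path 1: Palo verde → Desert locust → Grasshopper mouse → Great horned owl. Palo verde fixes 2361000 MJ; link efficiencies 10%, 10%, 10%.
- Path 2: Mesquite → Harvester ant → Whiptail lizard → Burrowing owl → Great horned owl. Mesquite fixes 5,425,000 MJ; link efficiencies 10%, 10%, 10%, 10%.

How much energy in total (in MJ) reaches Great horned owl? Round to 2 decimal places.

2903.50 MJ

Path 1: 2361000 × 0.1 × 0.1 × 0.1 = 2361 MJ
Path 2: 5425000 × 0.1 × 0.1 × 0.1 × 0.1 = 542.5 MJ
Total at Great horned owl: 2361 + 542.5 = 2903.5 MJ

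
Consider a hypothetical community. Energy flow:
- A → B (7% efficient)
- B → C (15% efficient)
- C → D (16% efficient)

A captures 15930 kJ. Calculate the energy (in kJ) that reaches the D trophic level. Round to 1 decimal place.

B: 15930 × 0.07 = 1115.1 kJ
C: 1115.1 × 0.15 = 167.265 kJ
D: 167.265 × 0.16 = 26.7624 kJ

26.8 kJ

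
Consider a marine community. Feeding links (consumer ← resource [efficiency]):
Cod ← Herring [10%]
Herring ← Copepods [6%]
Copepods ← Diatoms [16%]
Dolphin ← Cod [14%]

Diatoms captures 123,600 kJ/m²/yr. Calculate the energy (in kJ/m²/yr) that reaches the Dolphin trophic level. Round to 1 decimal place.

Copepods: 123600 × 0.16 = 19776 kJ/m²/yr
Herring: 19776 × 0.06 = 1186.56 kJ/m²/yr
Cod: 1186.56 × 0.1 = 118.656 kJ/m²/yr
Dolphin: 118.656 × 0.14 = 16.61184 kJ/m²/yr

16.6 kJ/m²/yr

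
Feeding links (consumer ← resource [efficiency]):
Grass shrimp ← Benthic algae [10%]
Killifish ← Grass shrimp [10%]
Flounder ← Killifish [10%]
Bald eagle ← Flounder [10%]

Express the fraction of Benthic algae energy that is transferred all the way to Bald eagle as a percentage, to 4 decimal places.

0.0100%

Product of link efficiencies: 0.1 × 0.1 × 0.1 × 0.1 = 0.0001
As a percentage: 0.0001 × 100 = 0.0100%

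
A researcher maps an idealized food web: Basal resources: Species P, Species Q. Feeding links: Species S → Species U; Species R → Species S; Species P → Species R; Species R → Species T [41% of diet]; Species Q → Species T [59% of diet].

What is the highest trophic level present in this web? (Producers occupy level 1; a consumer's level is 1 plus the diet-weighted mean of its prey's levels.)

4

Species R: 1 + 1 = 2
Species S: 1 + 2 = 3
Species T: 1 + (0.41×2 + 0.59×1) = 2.41
Species U: 1 + 3 = 4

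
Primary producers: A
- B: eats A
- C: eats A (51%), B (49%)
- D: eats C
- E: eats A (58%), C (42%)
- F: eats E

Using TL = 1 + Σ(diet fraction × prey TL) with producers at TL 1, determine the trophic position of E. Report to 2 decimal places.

2.63

B: 1 + 1 = 2
C: 1 + (0.51×1 + 0.49×2) = 2.49
D: 1 + 2.49 = 3.49
E: 1 + (0.58×1 + 0.42×2.49) = 2.6258
F: 1 + 2.6258 = 3.6258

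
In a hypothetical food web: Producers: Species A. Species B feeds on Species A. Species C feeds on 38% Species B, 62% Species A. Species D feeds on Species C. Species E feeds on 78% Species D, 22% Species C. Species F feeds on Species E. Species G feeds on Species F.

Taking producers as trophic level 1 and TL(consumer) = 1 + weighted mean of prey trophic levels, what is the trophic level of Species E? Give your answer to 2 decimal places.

Species B: 1 + 1 = 2
Species C: 1 + (0.38×2 + 0.62×1) = 2.38
Species D: 1 + 2.38 = 3.38
Species E: 1 + (0.78×3.38 + 0.22×2.38) = 4.16
Species F: 1 + 4.16 = 5.16
Species G: 1 + 5.16 = 6.16

4.16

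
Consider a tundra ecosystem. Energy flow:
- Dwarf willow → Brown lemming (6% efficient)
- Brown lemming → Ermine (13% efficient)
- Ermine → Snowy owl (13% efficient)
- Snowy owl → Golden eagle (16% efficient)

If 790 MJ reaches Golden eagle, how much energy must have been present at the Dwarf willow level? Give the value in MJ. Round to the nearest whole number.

4869329 MJ

Cumulative transfer efficiency: 0.06 × 0.13 × 0.13 × 0.16 = 0.00016224
Dwarf willow energy = 790 / 0.00016224 = 4869329 MJ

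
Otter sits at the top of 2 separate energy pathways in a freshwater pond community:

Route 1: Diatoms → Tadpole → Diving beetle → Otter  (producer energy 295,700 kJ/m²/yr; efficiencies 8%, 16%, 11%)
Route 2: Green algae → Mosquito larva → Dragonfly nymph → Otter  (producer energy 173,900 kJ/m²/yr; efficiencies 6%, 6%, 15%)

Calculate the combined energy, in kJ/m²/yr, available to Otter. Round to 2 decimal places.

Route 1: 295700 × 0.08 × 0.16 × 0.11 = 416.3456 kJ/m²/yr
Route 2: 173900 × 0.06 × 0.06 × 0.15 = 93.906 kJ/m²/yr
Total at Otter: 416.3456 + 93.906 = 510.2516 kJ/m²/yr

510.25 kJ/m²/yr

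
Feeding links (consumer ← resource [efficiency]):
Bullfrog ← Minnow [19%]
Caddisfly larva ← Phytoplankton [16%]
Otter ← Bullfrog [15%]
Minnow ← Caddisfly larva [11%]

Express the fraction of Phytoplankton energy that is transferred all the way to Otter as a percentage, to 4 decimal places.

0.0502%

Product of link efficiencies: 0.16 × 0.11 × 0.19 × 0.15 = 0.0005016
As a percentage: 0.0005016 × 100 = 0.0502%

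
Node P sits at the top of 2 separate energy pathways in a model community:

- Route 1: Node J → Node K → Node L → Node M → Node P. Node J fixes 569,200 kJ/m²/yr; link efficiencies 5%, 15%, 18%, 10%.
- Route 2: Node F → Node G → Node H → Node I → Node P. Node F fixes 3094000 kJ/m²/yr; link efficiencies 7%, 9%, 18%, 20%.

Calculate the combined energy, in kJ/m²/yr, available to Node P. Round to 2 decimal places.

778.56 kJ/m²/yr

Route 1: 569200 × 0.05 × 0.15 × 0.18 × 0.1 = 76.842 kJ/m²/yr
Route 2: 3094000 × 0.07 × 0.09 × 0.18 × 0.2 = 701.7192 kJ/m²/yr
Total at Node P: 76.842 + 701.7192 = 778.5612 kJ/m²/yr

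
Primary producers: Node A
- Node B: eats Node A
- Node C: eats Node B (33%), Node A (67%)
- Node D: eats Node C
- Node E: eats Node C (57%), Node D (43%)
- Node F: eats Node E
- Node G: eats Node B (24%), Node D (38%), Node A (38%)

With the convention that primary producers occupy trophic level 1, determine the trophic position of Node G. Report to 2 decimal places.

3.13

Node B: 1 + 1 = 2
Node C: 1 + (0.33×2 + 0.67×1) = 2.33
Node D: 1 + 2.33 = 3.33
Node E: 1 + (0.57×2.33 + 0.43×3.33) = 3.76
Node F: 1 + 3.76 = 4.76
Node G: 1 + (0.24×2 + 0.38×3.33 + 0.38×1) = 3.1254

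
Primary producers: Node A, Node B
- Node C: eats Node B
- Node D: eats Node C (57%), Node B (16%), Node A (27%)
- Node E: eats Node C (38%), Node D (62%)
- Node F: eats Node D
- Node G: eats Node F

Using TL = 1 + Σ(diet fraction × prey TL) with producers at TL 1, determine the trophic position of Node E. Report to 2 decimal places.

Node C: 1 + 1 = 2
Node D: 1 + (0.57×2 + 0.16×1 + 0.27×1) = 2.57
Node E: 1 + (0.38×2 + 0.62×2.57) = 3.3534
Node F: 1 + 2.57 = 3.57
Node G: 1 + 3.57 = 4.57

3.35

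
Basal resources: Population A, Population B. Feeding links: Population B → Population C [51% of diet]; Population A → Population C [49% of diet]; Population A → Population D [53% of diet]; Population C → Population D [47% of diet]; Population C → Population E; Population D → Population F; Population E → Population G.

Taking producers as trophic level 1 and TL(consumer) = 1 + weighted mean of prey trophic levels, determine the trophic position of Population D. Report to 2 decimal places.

2.47

Population C: 1 + (0.51×1 + 0.49×1) = 2
Population D: 1 + (0.53×1 + 0.47×2) = 2.47
Population E: 1 + 2 = 3
Population F: 1 + 2.47 = 3.47
Population G: 1 + 3 = 4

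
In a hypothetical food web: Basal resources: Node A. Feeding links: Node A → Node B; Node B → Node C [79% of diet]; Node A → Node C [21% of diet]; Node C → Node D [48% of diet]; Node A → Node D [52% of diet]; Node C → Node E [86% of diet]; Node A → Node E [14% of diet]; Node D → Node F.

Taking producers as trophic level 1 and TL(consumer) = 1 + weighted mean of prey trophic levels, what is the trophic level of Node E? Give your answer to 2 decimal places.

3.54

Node B: 1 + 1 = 2
Node C: 1 + (0.79×2 + 0.21×1) = 2.79
Node D: 1 + (0.48×2.79 + 0.52×1) = 2.8592
Node E: 1 + (0.86×2.79 + 0.14×1) = 3.5394
Node F: 1 + 2.8592 = 3.8592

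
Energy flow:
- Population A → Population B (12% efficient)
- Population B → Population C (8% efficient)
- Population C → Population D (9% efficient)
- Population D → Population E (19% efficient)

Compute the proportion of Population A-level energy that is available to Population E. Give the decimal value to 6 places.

Product of link efficiencies: 0.12 × 0.08 × 0.09 × 0.19 = 0.00016416

0.000164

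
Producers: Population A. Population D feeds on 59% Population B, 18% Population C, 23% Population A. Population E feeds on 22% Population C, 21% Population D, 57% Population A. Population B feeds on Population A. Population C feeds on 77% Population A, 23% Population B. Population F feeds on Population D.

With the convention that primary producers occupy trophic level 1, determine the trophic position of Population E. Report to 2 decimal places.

Population B: 1 + 1 = 2
Population C: 1 + (0.77×1 + 0.23×2) = 2.23
Population D: 1 + (0.59×2 + 0.18×2.23 + 0.23×1) = 2.8114
Population E: 1 + (0.22×2.23 + 0.21×2.8114 + 0.57×1) = 2.650994
Population F: 1 + 2.8114 = 3.8114

2.65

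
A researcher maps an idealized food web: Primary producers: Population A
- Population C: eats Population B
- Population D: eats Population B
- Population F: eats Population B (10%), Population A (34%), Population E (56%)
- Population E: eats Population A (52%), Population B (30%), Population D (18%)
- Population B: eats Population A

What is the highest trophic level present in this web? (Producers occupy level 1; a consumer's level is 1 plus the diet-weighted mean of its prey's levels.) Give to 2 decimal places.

3.03

Population B: 1 + 1 = 2
Population C: 1 + 2 = 3
Population D: 1 + 2 = 3
Population E: 1 + (0.52×1 + 0.3×2 + 0.18×3) = 2.66
Population F: 1 + (0.1×2 + 0.34×1 + 0.56×2.66) = 3.0296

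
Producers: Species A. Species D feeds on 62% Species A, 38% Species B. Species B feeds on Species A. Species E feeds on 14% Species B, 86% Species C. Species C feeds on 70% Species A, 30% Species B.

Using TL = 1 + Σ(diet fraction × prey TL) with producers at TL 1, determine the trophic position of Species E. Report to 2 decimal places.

3.26

Species B: 1 + 1 = 2
Species C: 1 + (0.7×1 + 0.3×2) = 2.3
Species D: 1 + (0.62×1 + 0.38×2) = 2.38
Species E: 1 + (0.14×2 + 0.86×2.3) = 3.258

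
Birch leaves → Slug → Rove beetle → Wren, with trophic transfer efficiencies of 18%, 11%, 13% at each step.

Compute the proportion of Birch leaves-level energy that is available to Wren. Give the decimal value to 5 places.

Product of link efficiencies: 0.18 × 0.11 × 0.13 = 0.002574

0.00257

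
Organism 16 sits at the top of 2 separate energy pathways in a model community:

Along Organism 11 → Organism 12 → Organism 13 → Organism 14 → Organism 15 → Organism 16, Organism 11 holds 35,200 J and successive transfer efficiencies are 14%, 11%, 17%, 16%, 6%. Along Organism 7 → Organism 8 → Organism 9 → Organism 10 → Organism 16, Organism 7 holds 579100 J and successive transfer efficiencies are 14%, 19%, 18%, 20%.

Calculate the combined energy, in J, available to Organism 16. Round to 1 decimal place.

Via Organism 11: 35200 × 0.14 × 0.11 × 0.17 × 0.16 × 0.06 = 0.88467456 J
Via Organism 7: 579100 × 0.14 × 0.19 × 0.18 × 0.2 = 554.54616 J
Total at Organism 16: 0.88467456 + 554.54616 = 555.43083456 J

555.4 J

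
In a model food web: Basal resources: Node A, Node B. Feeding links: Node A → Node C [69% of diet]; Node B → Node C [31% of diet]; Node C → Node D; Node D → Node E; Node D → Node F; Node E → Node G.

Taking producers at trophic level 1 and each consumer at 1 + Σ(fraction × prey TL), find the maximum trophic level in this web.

5

Node C: 1 + (0.69×1 + 0.31×1) = 2
Node D: 1 + 2 = 3
Node E: 1 + 3 = 4
Node F: 1 + 3 = 4
Node G: 1 + 4 = 5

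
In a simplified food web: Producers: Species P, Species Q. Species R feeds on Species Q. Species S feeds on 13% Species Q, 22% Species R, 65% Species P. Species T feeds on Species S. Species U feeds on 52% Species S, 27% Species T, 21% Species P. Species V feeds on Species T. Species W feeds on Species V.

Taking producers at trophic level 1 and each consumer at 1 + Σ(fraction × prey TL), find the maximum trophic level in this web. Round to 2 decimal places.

5.22

Species R: 1 + 1 = 2
Species S: 1 + (0.13×1 + 0.22×2 + 0.65×1) = 2.22
Species T: 1 + 2.22 = 3.22
Species U: 1 + (0.52×2.22 + 0.27×3.22 + 0.21×1) = 3.2338
Species V: 1 + 3.22 = 4.22
Species W: 1 + 4.22 = 5.22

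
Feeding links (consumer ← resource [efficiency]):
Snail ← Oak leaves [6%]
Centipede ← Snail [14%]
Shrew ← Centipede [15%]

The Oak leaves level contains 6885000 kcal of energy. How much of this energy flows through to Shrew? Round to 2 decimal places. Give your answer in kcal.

8675.10 kcal

Snail: 6885000 × 0.06 = 413100 kcal
Centipede: 413100 × 0.14 = 57834 kcal
Shrew: 57834 × 0.15 = 8675.1 kcal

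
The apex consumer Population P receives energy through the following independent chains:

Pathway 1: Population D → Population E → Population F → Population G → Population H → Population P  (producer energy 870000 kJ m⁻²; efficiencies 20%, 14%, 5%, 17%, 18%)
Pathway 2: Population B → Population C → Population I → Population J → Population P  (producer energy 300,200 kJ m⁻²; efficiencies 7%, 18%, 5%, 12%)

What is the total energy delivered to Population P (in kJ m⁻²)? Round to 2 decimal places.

Pathway 1: 870000 × 0.2 × 0.14 × 0.05 × 0.17 × 0.18 = 37.2708 kJ m⁻²
Pathway 2: 300200 × 0.07 × 0.18 × 0.05 × 0.12 = 22.69512 kJ m⁻²
Total at Population P: 37.2708 + 22.69512 = 59.96592 kJ m⁻²

59.97 kJ m⁻²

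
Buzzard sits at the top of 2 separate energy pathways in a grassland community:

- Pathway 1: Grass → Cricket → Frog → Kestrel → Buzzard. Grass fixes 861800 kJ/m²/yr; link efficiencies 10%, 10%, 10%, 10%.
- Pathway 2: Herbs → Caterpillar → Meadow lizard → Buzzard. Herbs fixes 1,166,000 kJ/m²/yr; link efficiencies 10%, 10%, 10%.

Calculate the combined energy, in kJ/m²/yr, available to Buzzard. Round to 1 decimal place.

Pathway 1: 861800 × 0.1 × 0.1 × 0.1 × 0.1 = 86.18 kJ/m²/yr
Pathway 2: 1166000 × 0.1 × 0.1 × 0.1 = 1166 kJ/m²/yr
Total at Buzzard: 86.18 + 1166 = 1252.18 kJ/m²/yr

1252.2 kJ/m²/yr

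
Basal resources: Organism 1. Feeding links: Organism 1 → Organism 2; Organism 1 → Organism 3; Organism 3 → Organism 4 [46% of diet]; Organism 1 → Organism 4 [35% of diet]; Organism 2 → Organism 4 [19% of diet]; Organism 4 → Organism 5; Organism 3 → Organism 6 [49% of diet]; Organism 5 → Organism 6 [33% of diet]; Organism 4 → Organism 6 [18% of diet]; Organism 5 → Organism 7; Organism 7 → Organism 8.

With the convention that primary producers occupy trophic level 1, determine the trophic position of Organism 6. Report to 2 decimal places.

3.66

Organism 2: 1 + 1 = 2
Organism 3: 1 + 1 = 2
Organism 4: 1 + (0.46×2 + 0.35×1 + 0.19×2) = 2.65
Organism 5: 1 + 2.65 = 3.65
Organism 6: 1 + (0.49×2 + 0.33×3.65 + 0.18×2.65) = 3.6615
Organism 7: 1 + 3.65 = 4.65
Organism 8: 1 + 4.65 = 5.65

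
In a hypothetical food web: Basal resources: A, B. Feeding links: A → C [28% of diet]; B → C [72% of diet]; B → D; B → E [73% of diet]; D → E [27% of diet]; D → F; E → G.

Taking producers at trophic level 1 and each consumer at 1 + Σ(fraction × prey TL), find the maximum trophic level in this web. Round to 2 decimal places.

3.27

C: 1 + (0.28×1 + 0.72×1) = 2
D: 1 + 1 = 2
E: 1 + (0.73×1 + 0.27×2) = 2.27
F: 1 + 2 = 3
G: 1 + 2.27 = 3.27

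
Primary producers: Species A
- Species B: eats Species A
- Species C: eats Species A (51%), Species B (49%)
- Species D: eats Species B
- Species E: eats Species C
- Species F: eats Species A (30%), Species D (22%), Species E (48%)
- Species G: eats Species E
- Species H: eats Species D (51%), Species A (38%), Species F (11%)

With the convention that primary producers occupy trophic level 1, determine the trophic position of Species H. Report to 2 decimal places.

3.31

Species B: 1 + 1 = 2
Species C: 1 + (0.51×1 + 0.49×2) = 2.49
Species D: 1 + 2 = 3
Species E: 1 + 2.49 = 3.49
Species F: 1 + (0.3×1 + 0.22×3 + 0.48×3.49) = 3.6352
Species G: 1 + 3.49 = 4.49
Species H: 1 + (0.51×3 + 0.38×1 + 0.11×3.6352) = 3.309872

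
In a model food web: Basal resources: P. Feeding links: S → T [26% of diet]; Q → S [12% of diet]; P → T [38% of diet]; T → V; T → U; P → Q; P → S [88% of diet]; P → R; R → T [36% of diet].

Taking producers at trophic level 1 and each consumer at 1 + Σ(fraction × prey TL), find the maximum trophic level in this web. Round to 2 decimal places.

Q: 1 + 1 = 2
R: 1 + 1 = 2
S: 1 + (0.12×2 + 0.88×1) = 2.12
T: 1 + (0.26×2.12 + 0.38×1 + 0.36×2) = 2.6512
U: 1 + 2.6512 = 3.6512
V: 1 + 2.6512 = 3.6512

3.65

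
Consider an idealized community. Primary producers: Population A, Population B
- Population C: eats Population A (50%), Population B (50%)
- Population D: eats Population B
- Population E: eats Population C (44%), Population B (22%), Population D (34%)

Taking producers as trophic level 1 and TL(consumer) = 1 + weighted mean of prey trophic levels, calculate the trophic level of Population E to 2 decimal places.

Population C: 1 + (0.5×1 + 0.5×1) = 2
Population D: 1 + 1 = 2
Population E: 1 + (0.44×2 + 0.22×1 + 0.34×2) = 2.78

2.78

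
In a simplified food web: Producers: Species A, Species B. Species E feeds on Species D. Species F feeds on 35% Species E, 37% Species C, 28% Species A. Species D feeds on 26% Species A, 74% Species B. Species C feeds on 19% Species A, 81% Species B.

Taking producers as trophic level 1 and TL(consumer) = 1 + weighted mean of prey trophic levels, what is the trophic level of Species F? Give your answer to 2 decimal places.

3.07

Species C: 1 + (0.19×1 + 0.81×1) = 2
Species D: 1 + (0.26×1 + 0.74×1) = 2
Species E: 1 + 2 = 3
Species F: 1 + (0.35×3 + 0.37×2 + 0.28×1) = 3.07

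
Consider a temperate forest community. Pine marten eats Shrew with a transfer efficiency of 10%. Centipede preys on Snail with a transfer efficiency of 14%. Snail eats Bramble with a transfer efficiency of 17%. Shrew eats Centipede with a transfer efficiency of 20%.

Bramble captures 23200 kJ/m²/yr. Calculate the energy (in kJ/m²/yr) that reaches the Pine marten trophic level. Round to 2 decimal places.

Snail: 23200 × 0.17 = 3944 kJ/m²/yr
Centipede: 3944 × 0.14 = 552.16 kJ/m²/yr
Shrew: 552.16 × 0.2 = 110.432 kJ/m²/yr
Pine marten: 110.432 × 0.1 = 11.0432 kJ/m²/yr

11.04 kJ/m²/yr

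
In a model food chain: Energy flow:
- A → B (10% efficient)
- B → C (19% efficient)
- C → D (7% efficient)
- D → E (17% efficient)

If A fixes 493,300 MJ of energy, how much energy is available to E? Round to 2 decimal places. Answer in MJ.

B: 493300 × 0.1 = 49330 MJ
C: 49330 × 0.19 = 9372.7 MJ
D: 9372.7 × 0.07 = 656.089 MJ
E: 656.089 × 0.17 = 111.53513 MJ

111.54 MJ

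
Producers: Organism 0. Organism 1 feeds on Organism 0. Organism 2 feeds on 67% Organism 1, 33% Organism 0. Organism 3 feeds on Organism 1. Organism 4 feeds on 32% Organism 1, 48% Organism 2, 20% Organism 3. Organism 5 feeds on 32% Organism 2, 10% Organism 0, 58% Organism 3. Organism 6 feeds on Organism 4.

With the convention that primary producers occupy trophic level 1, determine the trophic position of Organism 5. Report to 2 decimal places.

Organism 1: 1 + 1 = 2
Organism 2: 1 + (0.67×2 + 0.33×1) = 2.67
Organism 3: 1 + 2 = 3
Organism 4: 1 + (0.32×2 + 0.48×2.67 + 0.2×3) = 3.5216
Organism 5: 1 + (0.32×2.67 + 0.1×1 + 0.58×3) = 3.6944
Organism 6: 1 + 3.5216 = 4.5216

3.69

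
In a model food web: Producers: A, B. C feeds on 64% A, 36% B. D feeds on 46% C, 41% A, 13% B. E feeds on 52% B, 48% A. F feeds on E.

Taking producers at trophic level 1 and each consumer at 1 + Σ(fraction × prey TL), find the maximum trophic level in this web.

C: 1 + (0.64×1 + 0.36×1) = 2
D: 1 + (0.46×2 + 0.41×1 + 0.13×1) = 2.46
E: 1 + (0.52×1 + 0.48×1) = 2
F: 1 + 2 = 3

3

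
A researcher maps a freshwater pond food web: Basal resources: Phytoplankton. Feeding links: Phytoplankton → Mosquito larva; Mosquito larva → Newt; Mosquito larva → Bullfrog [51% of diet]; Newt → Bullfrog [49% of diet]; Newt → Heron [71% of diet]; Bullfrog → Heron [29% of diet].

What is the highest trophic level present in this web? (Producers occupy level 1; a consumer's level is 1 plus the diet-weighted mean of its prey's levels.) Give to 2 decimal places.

4.14

Mosquito larva: 1 + 1 = 2
Newt: 1 + 2 = 3
Bullfrog: 1 + (0.51×2 + 0.49×3) = 3.49
Heron: 1 + (0.71×3 + 0.29×3.49) = 4.1421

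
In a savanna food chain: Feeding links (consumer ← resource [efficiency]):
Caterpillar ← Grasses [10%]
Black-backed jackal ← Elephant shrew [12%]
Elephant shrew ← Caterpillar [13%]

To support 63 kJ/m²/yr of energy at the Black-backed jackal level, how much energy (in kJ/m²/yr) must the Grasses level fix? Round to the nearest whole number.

40385 kJ/m²/yr

Cumulative transfer efficiency: 0.1 × 0.13 × 0.12 = 0.00156
Grasses energy = 63 / 0.00156 = 40385 kJ/m²/yr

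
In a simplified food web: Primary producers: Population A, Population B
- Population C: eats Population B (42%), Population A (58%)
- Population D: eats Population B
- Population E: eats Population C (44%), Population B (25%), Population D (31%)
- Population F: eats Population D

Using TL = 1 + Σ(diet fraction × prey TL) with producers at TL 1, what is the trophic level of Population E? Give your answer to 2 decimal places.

2.75

Population C: 1 + (0.42×1 + 0.58×1) = 2
Population D: 1 + 1 = 2
Population E: 1 + (0.44×2 + 0.25×1 + 0.31×2) = 2.75
Population F: 1 + 2 = 3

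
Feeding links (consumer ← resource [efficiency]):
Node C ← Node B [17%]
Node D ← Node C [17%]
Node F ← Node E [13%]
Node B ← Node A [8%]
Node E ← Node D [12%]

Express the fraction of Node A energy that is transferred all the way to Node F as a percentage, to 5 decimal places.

Product of link efficiencies: 0.08 × 0.17 × 0.17 × 0.12 × 0.13 = 0.0000360672
As a percentage: 0.0000360672 × 100 = 0.00361%

0.00361%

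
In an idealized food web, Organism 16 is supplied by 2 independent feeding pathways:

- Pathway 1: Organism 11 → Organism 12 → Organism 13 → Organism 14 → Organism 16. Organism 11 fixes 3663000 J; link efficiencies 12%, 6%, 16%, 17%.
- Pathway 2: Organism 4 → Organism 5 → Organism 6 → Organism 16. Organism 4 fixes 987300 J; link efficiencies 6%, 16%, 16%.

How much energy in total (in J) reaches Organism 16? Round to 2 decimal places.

2233.85 J

Pathway 1: 3663000 × 0.12 × 0.06 × 0.16 × 0.17 = 717.36192 J
Pathway 2: 987300 × 0.06 × 0.16 × 0.16 = 1516.4928 J
Total at Organism 16: 717.36192 + 1516.4928 = 2233.85472 J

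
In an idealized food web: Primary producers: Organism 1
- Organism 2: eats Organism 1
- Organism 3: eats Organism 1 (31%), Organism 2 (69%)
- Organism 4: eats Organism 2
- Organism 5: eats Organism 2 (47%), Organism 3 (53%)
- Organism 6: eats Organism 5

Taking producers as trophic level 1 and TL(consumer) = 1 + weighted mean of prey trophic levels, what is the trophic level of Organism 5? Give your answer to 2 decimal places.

3.37

Organism 2: 1 + 1 = 2
Organism 3: 1 + (0.31×1 + 0.69×2) = 2.69
Organism 4: 1 + 2 = 3
Organism 5: 1 + (0.47×2 + 0.53×2.69) = 3.3657
Organism 6: 1 + 3.3657 = 4.3657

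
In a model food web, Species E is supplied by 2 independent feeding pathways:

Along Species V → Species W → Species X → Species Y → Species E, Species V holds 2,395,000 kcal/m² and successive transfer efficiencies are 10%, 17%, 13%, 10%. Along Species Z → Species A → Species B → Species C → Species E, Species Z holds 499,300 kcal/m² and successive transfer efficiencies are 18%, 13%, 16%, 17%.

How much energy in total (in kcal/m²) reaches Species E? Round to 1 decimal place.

Via Species V: 2395000 × 0.1 × 0.17 × 0.13 × 0.1 = 529.295 kcal/m²
Via Species Z: 499300 × 0.18 × 0.13 × 0.16 × 0.17 = 317.794464 kcal/m²
Total at Species E: 529.295 + 317.794464 = 847.089464 kcal/m²

847.1 kcal/m²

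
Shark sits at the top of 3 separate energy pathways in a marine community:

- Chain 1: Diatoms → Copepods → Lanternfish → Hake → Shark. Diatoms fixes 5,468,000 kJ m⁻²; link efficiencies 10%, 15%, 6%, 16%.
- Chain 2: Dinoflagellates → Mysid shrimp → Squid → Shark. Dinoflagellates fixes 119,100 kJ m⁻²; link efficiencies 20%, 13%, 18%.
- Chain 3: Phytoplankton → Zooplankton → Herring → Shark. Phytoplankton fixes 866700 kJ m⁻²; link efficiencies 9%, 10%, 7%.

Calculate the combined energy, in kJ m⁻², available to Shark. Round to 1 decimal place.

Chain 1: 5468000 × 0.1 × 0.15 × 0.06 × 0.16 = 787.392 kJ m⁻²
Chain 2: 119100 × 0.2 × 0.13 × 0.18 = 557.388 kJ m⁻²
Chain 3: 866700 × 0.09 × 0.1 × 0.07 = 546.021 kJ m⁻²
Total at Shark: 787.392 + 557.388 + 546.021 = 1890.801 kJ m⁻²

1890.8 kJ m⁻²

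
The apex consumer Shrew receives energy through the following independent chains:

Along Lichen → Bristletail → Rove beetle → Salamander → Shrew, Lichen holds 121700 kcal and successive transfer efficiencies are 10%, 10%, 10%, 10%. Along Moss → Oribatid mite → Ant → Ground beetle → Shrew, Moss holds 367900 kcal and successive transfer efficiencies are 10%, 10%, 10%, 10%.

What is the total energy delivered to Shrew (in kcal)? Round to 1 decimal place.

49.0 kcal

Via Lichen: 121700 × 0.1 × 0.1 × 0.1 × 0.1 = 12.17 kcal
Via Moss: 367900 × 0.1 × 0.1 × 0.1 × 0.1 = 36.79 kcal
Total at Shrew: 12.17 + 36.79 = 48.96 kcal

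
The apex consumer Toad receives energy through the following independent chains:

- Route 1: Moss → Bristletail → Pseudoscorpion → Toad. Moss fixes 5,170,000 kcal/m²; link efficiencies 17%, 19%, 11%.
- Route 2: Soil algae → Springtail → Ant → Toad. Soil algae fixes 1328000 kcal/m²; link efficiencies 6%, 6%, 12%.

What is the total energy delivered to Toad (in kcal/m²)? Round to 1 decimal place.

Route 1: 5170000 × 0.17 × 0.19 × 0.11 = 18369.01 kcal/m²
Route 2: 1328000 × 0.06 × 0.06 × 0.12 = 573.696 kcal/m²
Total at Toad: 18369.01 + 573.696 = 18942.706 kcal/m²

18942.7 kcal/m²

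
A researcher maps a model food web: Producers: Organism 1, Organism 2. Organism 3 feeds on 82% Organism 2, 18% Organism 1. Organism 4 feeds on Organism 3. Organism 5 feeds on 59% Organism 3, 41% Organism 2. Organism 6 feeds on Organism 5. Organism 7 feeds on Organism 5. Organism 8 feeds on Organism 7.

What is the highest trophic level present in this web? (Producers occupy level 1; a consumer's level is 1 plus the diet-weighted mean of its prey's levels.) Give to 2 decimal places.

Organism 3: 1 + (0.82×1 + 0.18×1) = 2
Organism 4: 1 + 2 = 3
Organism 5: 1 + (0.59×2 + 0.41×1) = 2.59
Organism 6: 1 + 2.59 = 3.59
Organism 7: 1 + 2.59 = 3.59
Organism 8: 1 + 3.59 = 4.59

4.59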